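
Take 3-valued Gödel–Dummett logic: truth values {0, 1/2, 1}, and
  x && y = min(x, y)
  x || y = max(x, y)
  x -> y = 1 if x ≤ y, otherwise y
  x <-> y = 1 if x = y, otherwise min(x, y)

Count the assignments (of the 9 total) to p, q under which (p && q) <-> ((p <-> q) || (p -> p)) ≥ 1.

1

p = 0, q = 0 ↦ 0  <
p = 0, q = 1/2 ↦ 0  <
p = 0, q = 1 ↦ 0  <
p = 1/2, q = 0 ↦ 0  <
p = 1/2, q = 1/2 ↦ 1/2  <
p = 1/2, q = 1 ↦ 1/2  <
p = 1, q = 0 ↦ 0  <
p = 1, q = 1/2 ↦ 1/2  <
p = 1, q = 1 ↦ 1  ≥
So 1 of the 9 assignments meets the threshold.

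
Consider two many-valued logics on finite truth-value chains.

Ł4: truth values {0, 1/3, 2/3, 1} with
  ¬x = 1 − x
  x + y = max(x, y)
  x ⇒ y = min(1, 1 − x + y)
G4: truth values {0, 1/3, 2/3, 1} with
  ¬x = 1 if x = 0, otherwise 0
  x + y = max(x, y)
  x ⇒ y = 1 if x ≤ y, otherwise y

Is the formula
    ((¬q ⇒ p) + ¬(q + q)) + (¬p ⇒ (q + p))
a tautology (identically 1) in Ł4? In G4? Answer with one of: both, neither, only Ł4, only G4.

only G4

In Ł4: at p = 0, q = 1/3 the value is 2/3 — not a tautology.
In G4: every assignment gives 1 — tautology.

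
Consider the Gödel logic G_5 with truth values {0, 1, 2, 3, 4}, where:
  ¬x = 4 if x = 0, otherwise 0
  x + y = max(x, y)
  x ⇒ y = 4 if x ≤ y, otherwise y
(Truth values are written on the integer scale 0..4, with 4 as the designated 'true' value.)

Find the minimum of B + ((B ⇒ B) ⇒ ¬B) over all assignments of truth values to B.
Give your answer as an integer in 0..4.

1

Take B = 1:
B ⇒ B = 1 ⇒ 1 = 4
¬B = ¬1 = 0
(B ⇒ B) ⇒ ¬B = 4 ⇒ 0 = 0
B + ((B ⇒ B) ⇒ ¬B) = 1 + 0 = 1
No assignment yields a value below 1, so this is the minimum.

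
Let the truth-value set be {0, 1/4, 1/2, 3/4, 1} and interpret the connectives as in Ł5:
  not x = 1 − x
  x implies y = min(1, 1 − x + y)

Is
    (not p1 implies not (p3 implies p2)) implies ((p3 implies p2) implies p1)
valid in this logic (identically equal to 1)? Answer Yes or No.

Yes

At p1 = 1/2, p2 = 1, p3 = 0, for instance:
not p1 = not 1/2 = 1/2
p3 implies p2 = 0 implies 1 = 1
not (p3 implies p2) = not 1 = 0
not p1 implies not (p3 implies p2) = 1/2 implies 0 = 1/2
(p3 implies p2) implies p1 = 1 implies 1/2 = 1/2
(not p1 implies not (p3 implies p2)) implies ((p3 implies p2) implies p1) = 1/2 implies 1/2 = 1
and checking the remaining 124 assignments likewise gives ≥ 1 in every case.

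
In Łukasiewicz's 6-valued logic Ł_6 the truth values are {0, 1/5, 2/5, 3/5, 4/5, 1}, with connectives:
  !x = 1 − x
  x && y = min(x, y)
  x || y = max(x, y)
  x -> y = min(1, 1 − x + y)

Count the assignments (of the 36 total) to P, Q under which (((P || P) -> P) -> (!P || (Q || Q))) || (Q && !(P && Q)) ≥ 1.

11

value 1: 11 assignments (counts)
value 4/5: 9 assignments
value 3/5: 7 assignments
value 2/5: 5 assignments
value 1/5: 3 assignments
value 0: 1 assignment
So 11 of the 36 assignments meet the threshold.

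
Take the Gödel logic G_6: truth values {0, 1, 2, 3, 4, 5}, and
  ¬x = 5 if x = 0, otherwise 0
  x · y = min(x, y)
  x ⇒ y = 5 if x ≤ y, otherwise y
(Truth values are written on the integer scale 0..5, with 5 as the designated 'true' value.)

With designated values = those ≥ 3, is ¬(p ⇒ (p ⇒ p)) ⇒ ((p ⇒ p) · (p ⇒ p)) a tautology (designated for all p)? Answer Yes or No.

p = 0 ↦ 5
p = 1 ↦ 5
p = 2 ↦ 5
p = 3 ↦ 5
p = 4 ↦ 5
p = 5 ↦ 5
Every assignment gives a value ≥ 3.

Yes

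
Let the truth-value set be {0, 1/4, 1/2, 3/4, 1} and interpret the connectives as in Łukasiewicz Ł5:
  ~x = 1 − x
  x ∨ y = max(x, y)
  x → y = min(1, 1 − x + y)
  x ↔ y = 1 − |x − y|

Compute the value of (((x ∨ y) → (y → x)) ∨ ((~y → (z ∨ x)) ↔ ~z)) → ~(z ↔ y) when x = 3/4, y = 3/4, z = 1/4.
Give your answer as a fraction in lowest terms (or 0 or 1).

x ∨ y = 3/4 ∨ 3/4 = 3/4
y → x = 3/4 → 3/4 = 1
(x ∨ y) → (y → x) = 3/4 → 1 = 1
~y = ~3/4 = 1/4
z ∨ x = 1/4 ∨ 3/4 = 3/4
~y → (z ∨ x) = 1/4 → 3/4 = 1
~z = ~1/4 = 3/4
(~y → (z ∨ x)) ↔ ~z = 1 ↔ 3/4 = 3/4
((x ∨ y) → (y → x)) ∨ ((~y → (z ∨ x)) ↔ ~z) = 1 ∨ 3/4 = 1
z ↔ y = 1/4 ↔ 3/4 = 1/2
~(z ↔ y) = ~1/2 = 1/2
(((x ∨ y) → (y → x)) ∨ ((~y → (z ∨ x)) ↔ ~z)) → ~(z ↔ y) = 1 → 1/2 = 1/2

1/2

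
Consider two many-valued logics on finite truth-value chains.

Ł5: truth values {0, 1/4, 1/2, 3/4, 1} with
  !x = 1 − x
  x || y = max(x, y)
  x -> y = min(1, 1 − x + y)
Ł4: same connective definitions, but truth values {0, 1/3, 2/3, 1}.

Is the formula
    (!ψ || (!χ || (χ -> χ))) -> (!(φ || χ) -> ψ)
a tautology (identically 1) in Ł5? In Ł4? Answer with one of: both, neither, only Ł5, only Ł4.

neither

In Ł5: at φ = 0, ψ = 0, χ = 0 the value is 0 — not a tautology.
In Ł4: at φ = 0, ψ = 0, χ = 0 the value is 0 — not a tautology.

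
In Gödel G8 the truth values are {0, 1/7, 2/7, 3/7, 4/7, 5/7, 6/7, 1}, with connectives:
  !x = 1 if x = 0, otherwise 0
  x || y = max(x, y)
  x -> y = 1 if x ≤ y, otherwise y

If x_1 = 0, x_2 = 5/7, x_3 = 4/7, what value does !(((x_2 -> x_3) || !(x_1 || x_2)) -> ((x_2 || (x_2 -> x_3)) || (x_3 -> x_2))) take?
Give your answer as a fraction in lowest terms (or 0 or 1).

0

x_2 -> x_3 = 5/7 -> 4/7 = 4/7
x_1 || x_2 = 0 || 5/7 = 5/7
!(x_1 || x_2) = !5/7 = 0
(x_2 -> x_3) || !(x_1 || x_2) = 4/7 || 0 = 4/7
x_2 -> x_3 = 5/7 -> 4/7 = 4/7
x_2 || (x_2 -> x_3) = 5/7 || 4/7 = 5/7
x_3 -> x_2 = 4/7 -> 5/7 = 1
(x_2 || (x_2 -> x_3)) || (x_3 -> x_2) = 5/7 || 1 = 1
((x_2 -> x_3) || !(x_1 || x_2)) -> ((x_2 || (x_2 -> x_3)) || (x_3 -> x_2)) = 4/7 -> 1 = 1
!(((x_2 -> x_3) || !(x_1 || x_2)) -> ((x_2 || (x_2 -> x_3)) || (x_3 -> x_2))) = !1 = 0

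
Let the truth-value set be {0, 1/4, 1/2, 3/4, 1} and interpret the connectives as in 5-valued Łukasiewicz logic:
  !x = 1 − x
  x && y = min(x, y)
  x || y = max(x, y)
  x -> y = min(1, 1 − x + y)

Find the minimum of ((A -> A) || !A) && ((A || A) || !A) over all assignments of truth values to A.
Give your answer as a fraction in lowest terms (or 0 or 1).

1/2

Take A = 1/2:
A -> A = 1/2 -> 1/2 = 1
!A = !1/2 = 1/2
(A -> A) || !A = 1 || 1/2 = 1
A || A = 1/2 || 1/2 = 1/2
!A = !1/2 = 1/2
(A || A) || !A = 1/2 || 1/2 = 1/2
((A -> A) || !A) && ((A || A) || !A) = 1 && 1/2 = 1/2
No assignment yields a value below 1/2, so this is the minimum.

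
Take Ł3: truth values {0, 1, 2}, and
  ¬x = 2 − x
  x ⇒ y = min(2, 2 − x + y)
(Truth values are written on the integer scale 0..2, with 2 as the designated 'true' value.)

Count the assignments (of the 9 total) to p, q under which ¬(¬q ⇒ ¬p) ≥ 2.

p = 0, q = 0 ↦ 0  <
p = 0, q = 1 ↦ 0  <
p = 0, q = 2 ↦ 0  <
p = 1, q = 0 ↦ 1  <
p = 1, q = 1 ↦ 0  <
p = 1, q = 2 ↦ 0  <
p = 2, q = 0 ↦ 2  ≥
p = 2, q = 1 ↦ 1  <
p = 2, q = 2 ↦ 0  <
So 1 of the 9 assignments meets the threshold.

1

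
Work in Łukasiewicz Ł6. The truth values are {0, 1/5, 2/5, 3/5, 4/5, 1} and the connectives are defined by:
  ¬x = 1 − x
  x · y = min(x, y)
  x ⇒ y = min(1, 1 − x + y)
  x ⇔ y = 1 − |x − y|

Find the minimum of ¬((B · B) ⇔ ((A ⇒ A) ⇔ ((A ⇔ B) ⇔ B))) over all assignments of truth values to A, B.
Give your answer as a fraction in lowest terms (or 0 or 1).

0

Take A = 0, B = 0:
B · B = 0 · 0 = 0
A ⇒ A = 0 ⇒ 0 = 1
A ⇔ B = 0 ⇔ 0 = 1
(A ⇔ B) ⇔ B = 1 ⇔ 0 = 0
(A ⇒ A) ⇔ ((A ⇔ B) ⇔ B) = 1 ⇔ 0 = 0
(B · B) ⇔ ((A ⇒ A) ⇔ ((A ⇔ B) ⇔ B)) = 0 ⇔ 0 = 1
¬((B · B) ⇔ ((A ⇒ A) ⇔ ((A ⇔ B) ⇔ B))) = ¬1 = 0
No assignment yields a value below 0, so this is the minimum.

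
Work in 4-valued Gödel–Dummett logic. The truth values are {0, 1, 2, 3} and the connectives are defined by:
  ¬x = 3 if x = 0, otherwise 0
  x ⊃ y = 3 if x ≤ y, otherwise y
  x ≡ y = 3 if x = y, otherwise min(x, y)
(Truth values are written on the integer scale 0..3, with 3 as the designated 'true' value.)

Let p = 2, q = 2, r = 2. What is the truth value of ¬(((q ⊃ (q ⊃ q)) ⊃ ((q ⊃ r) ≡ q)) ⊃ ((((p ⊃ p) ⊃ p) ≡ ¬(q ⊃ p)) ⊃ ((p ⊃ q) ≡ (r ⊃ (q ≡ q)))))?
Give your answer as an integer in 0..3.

q ⊃ q = 2 ⊃ 2 = 3
q ⊃ (q ⊃ q) = 2 ⊃ 3 = 3
q ⊃ r = 2 ⊃ 2 = 3
(q ⊃ r) ≡ q = 3 ≡ 2 = 2
(q ⊃ (q ⊃ q)) ⊃ ((q ⊃ r) ≡ q) = 3 ⊃ 2 = 2
p ⊃ p = 2 ⊃ 2 = 3
(p ⊃ p) ⊃ p = 3 ⊃ 2 = 2
q ⊃ p = 2 ⊃ 2 = 3
¬(q ⊃ p) = ¬3 = 0
((p ⊃ p) ⊃ p) ≡ ¬(q ⊃ p) = 2 ≡ 0 = 0
p ⊃ q = 2 ⊃ 2 = 3
q ≡ q = 2 ≡ 2 = 3
r ⊃ (q ≡ q) = 2 ⊃ 3 = 3
(p ⊃ q) ≡ (r ⊃ (q ≡ q)) = 3 ≡ 3 = 3
(((p ⊃ p) ⊃ p) ≡ ¬(q ⊃ p)) ⊃ ((p ⊃ q) ≡ (r ⊃ (q ≡ q))) = 0 ⊃ 3 = 3
((q ⊃ (q ⊃ q)) ⊃ ((q ⊃ r) ≡ q)) ⊃ ((((p ⊃ p) ⊃ p) ≡ ¬(q ⊃ p)) ⊃ ((p ⊃ q) ≡ (r ⊃ (q ≡ q)))) = 2 ⊃ 3 = 3
¬(((q ⊃ (q ⊃ q)) ⊃ ((q ⊃ r) ≡ q)) ⊃ ((((p ⊃ p) ⊃ p) ≡ ¬(q ⊃ p)) ⊃ ((p ⊃ q) ≡ (r ⊃ (q ≡ q))))) = ¬3 = 0

0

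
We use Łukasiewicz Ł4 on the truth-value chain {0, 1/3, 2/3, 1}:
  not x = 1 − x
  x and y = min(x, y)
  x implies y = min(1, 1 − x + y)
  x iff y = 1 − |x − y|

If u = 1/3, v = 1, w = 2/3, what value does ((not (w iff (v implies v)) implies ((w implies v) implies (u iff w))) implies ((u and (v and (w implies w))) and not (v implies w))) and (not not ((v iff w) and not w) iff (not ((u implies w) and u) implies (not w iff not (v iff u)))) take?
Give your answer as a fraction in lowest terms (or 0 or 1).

v implies v = 1 implies 1 = 1
w iff (v implies v) = 2/3 iff 1 = 2/3
not (w iff (v implies v)) = not 2/3 = 1/3
w implies v = 2/3 implies 1 = 1
u iff w = 1/3 iff 2/3 = 2/3
(w implies v) implies (u iff w) = 1 implies 2/3 = 2/3
not (w iff (v implies v)) implies ((w implies v) implies (u iff w)) = 1/3 implies 2/3 = 1
w implies w = 2/3 implies 2/3 = 1
v and (w implies w) = 1 and 1 = 1
u and (v and (w implies w)) = 1/3 and 1 = 1/3
v implies w = 1 implies 2/3 = 2/3
not (v implies w) = not 2/3 = 1/3
(u and (v and (w implies w))) and not (v implies w) = 1/3 and 1/3 = 1/3
(not (w iff (v implies v)) implies ((w implies v) implies (u iff w))) implies ((u and (v and (w implies w))) and not (v implies w)) = 1 implies 1/3 = 1/3
v iff w = 1 iff 2/3 = 2/3
not w = not 2/3 = 1/3
(v iff w) and not w = 2/3 and 1/3 = 1/3
not ((v iff w) and not w) = not 1/3 = 2/3
not not ((v iff w) and not w) = not 2/3 = 1/3
u implies w = 1/3 implies 2/3 = 1
(u implies w) and u = 1 and 1/3 = 1/3
not ((u implies w) and u) = not 1/3 = 2/3
not w = not 2/3 = 1/3
v iff u = 1 iff 1/3 = 1/3
not (v iff u) = not 1/3 = 2/3
not w iff not (v iff u) = 1/3 iff 2/3 = 2/3
not ((u implies w) and u) implies (not w iff not (v iff u)) = 2/3 implies 2/3 = 1
not not ((v iff w) and not w) iff (not ((u implies w) and u) implies (not w iff not (v iff u))) = 1/3 iff 1 = 1/3
((not (w iff (v implies v)) implies ((w implies v) implies (u iff w))) implies ((u and (v and (w implies w))) and not (v implies w))) and (not not ((v iff w) and not w) iff (not ((u implies w) and u) implies (not w iff not (v iff u)))) = 1/3 and 1/3 = 1/3

1/3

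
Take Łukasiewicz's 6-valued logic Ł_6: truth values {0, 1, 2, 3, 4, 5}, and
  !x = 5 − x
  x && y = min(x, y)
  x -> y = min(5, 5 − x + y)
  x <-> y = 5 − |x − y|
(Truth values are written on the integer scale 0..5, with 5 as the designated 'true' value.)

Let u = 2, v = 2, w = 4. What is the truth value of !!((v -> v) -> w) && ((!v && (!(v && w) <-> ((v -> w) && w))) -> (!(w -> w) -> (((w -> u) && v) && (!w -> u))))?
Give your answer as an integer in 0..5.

v -> v = 2 -> 2 = 5
(v -> v) -> w = 5 -> 4 = 4
!((v -> v) -> w) = !4 = 1
!!((v -> v) -> w) = !1 = 4
!v = !2 = 3
v && w = 2 && 4 = 2
!(v && w) = !2 = 3
v -> w = 2 -> 4 = 5
(v -> w) && w = 5 && 4 = 4
!(v && w) <-> ((v -> w) && w) = 3 <-> 4 = 4
!v && (!(v && w) <-> ((v -> w) && w)) = 3 && 4 = 3
w -> w = 4 -> 4 = 5
!(w -> w) = !5 = 0
w -> u = 4 -> 2 = 3
(w -> u) && v = 3 && 2 = 2
!w = !4 = 1
!w -> u = 1 -> 2 = 5
((w -> u) && v) && (!w -> u) = 2 && 5 = 2
!(w -> w) -> (((w -> u) && v) && (!w -> u)) = 0 -> 2 = 5
(!v && (!(v && w) <-> ((v -> w) && w))) -> (!(w -> w) -> (((w -> u) && v) && (!w -> u))) = 3 -> 5 = 5
!!((v -> v) -> w) && ((!v && (!(v && w) <-> ((v -> w) && w))) -> (!(w -> w) -> (((w -> u) && v) && (!w -> u)))) = 4 && 5 = 4

4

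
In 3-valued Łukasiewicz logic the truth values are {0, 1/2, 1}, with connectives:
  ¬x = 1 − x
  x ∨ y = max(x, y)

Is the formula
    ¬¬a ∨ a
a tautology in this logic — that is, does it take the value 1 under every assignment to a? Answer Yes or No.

Counterexample: take a = 0.
¬a = ¬0 = 1
¬¬a = ¬1 = 0
¬¬a ∨ a = 0 ∨ 0 = 0
This gives 0 ≠ 1.

No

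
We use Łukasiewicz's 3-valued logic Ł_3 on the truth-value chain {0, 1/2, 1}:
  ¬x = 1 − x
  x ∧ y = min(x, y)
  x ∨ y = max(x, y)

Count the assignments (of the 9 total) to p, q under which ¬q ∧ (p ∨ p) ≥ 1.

p = 0, q = 0 ↦ 0  <
p = 0, q = 1/2 ↦ 0  <
p = 0, q = 1 ↦ 0  <
p = 1/2, q = 0 ↦ 1/2  <
p = 1/2, q = 1/2 ↦ 1/2  <
p = 1/2, q = 1 ↦ 0  <
p = 1, q = 0 ↦ 1  ≥
p = 1, q = 1/2 ↦ 1/2  <
p = 1, q = 1 ↦ 0  <
So 1 of the 9 assignments meets the threshold.

1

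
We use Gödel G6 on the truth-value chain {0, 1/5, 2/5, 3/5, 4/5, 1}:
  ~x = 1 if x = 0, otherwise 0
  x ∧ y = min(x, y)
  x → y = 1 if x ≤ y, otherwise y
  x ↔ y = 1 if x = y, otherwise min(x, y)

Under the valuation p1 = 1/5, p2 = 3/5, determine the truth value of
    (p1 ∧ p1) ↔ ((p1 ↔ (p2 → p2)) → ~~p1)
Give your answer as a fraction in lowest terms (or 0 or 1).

p1 ∧ p1 = 1/5 ∧ 1/5 = 1/5
p2 → p2 = 3/5 → 3/5 = 1
p1 ↔ (p2 → p2) = 1/5 ↔ 1 = 1/5
~p1 = ~1/5 = 0
~~p1 = ~0 = 1
(p1 ↔ (p2 → p2)) → ~~p1 = 1/5 → 1 = 1
(p1 ∧ p1) ↔ ((p1 ↔ (p2 → p2)) → ~~p1) = 1/5 ↔ 1 = 1/5

1/5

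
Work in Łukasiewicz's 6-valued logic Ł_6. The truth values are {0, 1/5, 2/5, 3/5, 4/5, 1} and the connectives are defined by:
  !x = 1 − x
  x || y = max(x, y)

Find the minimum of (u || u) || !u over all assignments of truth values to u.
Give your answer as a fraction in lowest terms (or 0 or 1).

Take u = 2/5:
u || u = 2/5 || 2/5 = 2/5
!u = !2/5 = 3/5
(u || u) || !u = 2/5 || 3/5 = 3/5
No assignment yields a value below 3/5, so this is the minimum.

3/5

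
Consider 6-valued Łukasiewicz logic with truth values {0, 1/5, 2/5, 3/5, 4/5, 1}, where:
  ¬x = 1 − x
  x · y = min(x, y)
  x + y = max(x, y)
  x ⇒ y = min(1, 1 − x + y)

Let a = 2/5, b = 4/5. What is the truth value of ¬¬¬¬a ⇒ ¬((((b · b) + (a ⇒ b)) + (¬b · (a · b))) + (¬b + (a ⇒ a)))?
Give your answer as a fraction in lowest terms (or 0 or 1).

3/5

¬a = ¬2/5 = 3/5
¬¬a = ¬3/5 = 2/5
¬¬¬a = ¬2/5 = 3/5
¬¬¬¬a = ¬3/5 = 2/5
b · b = 4/5 · 4/5 = 4/5
a ⇒ b = 2/5 ⇒ 4/5 = 1
(b · b) + (a ⇒ b) = 4/5 + 1 = 1
¬b = ¬4/5 = 1/5
a · b = 2/5 · 4/5 = 2/5
¬b · (a · b) = 1/5 · 2/5 = 1/5
((b · b) + (a ⇒ b)) + (¬b · (a · b)) = 1 + 1/5 = 1
¬b = ¬4/5 = 1/5
a ⇒ a = 2/5 ⇒ 2/5 = 1
¬b + (a ⇒ a) = 1/5 + 1 = 1
(((b · b) + (a ⇒ b)) + (¬b · (a · b))) + (¬b + (a ⇒ a)) = 1 + 1 = 1
¬((((b · b) + (a ⇒ b)) + (¬b · (a · b))) + (¬b + (a ⇒ a))) = ¬1 = 0
¬¬¬¬a ⇒ ¬((((b · b) + (a ⇒ b)) + (¬b · (a · b))) + (¬b + (a ⇒ a))) = 2/5 ⇒ 0 = 3/5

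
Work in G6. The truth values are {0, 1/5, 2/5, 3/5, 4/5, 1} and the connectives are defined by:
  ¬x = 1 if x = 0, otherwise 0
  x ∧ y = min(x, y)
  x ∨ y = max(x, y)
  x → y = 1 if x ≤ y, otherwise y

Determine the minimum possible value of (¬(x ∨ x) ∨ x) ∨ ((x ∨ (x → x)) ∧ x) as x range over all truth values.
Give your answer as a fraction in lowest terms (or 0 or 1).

1/5

Take x = 1/5:
x ∨ x = 1/5 ∨ 1/5 = 1/5
¬(x ∨ x) = ¬1/5 = 0
¬(x ∨ x) ∨ x = 0 ∨ 1/5 = 1/5
x → x = 1/5 → 1/5 = 1
x ∨ (x → x) = 1/5 ∨ 1 = 1
(x ∨ (x → x)) ∧ x = 1 ∧ 1/5 = 1/5
(¬(x ∨ x) ∨ x) ∨ ((x ∨ (x → x)) ∧ x) = 1/5 ∨ 1/5 = 1/5
No assignment yields a value below 1/5, so this is the minimum.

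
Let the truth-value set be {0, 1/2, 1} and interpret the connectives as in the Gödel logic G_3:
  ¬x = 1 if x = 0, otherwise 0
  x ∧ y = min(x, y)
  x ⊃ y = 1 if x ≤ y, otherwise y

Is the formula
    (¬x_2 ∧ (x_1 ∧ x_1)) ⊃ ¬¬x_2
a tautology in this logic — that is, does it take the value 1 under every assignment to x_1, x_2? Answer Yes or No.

Counterexample: take x_1 = 1/2, x_2 = 0.
¬x_2 = ¬0 = 1
x_1 ∧ x_1 = 1/2 ∧ 1/2 = 1/2
¬x_2 ∧ (x_1 ∧ x_1) = 1 ∧ 1/2 = 1/2
¬x_2 = ¬0 = 1
¬¬x_2 = ¬1 = 0
(¬x_2 ∧ (x_1 ∧ x_1)) ⊃ ¬¬x_2 = 1/2 ⊃ 0 = 0
This gives 0 ≠ 1.

No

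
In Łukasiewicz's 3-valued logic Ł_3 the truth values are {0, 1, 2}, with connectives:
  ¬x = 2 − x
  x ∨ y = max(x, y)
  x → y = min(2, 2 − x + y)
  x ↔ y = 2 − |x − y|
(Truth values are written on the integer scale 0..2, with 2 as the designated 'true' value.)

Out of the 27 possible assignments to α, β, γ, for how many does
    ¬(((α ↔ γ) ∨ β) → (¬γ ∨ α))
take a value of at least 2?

value 2: 1 assignment (counts)
value 1: 6 assignments
value 0: 20 assignments
So 1 of the 27 assignments meets the threshold.

1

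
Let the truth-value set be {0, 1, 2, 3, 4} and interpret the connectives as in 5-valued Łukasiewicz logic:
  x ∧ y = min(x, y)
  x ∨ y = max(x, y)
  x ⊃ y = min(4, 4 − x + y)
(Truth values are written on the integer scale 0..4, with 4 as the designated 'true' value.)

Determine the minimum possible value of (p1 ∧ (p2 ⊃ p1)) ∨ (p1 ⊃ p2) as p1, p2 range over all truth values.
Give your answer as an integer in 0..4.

2

Take p1 = 2, p2 = 0:
p2 ⊃ p1 = 0 ⊃ 2 = 4
p1 ∧ (p2 ⊃ p1) = 2 ∧ 4 = 2
p1 ⊃ p2 = 2 ⊃ 0 = 2
(p1 ∧ (p2 ⊃ p1)) ∨ (p1 ⊃ p2) = 2 ∨ 2 = 2
No assignment yields a value below 2, so this is the minimum.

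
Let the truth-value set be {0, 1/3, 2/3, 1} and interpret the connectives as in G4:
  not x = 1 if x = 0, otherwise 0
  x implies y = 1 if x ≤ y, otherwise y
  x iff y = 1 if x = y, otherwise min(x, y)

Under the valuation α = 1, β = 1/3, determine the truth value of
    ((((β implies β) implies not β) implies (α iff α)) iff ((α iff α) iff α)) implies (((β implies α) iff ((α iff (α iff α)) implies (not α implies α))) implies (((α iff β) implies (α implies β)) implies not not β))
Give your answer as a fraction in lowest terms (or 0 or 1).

β implies β = 1/3 implies 1/3 = 1
not β = not 1/3 = 0
(β implies β) implies not β = 1 implies 0 = 0
α iff α = 1 iff 1 = 1
((β implies β) implies not β) implies (α iff α) = 0 implies 1 = 1
α iff α = 1 iff 1 = 1
(α iff α) iff α = 1 iff 1 = 1
(((β implies β) implies not β) implies (α iff α)) iff ((α iff α) iff α) = 1 iff 1 = 1
β implies α = 1/3 implies 1 = 1
α iff α = 1 iff 1 = 1
α iff (α iff α) = 1 iff 1 = 1
not α = not 1 = 0
not α implies α = 0 implies 1 = 1
(α iff (α iff α)) implies (not α implies α) = 1 implies 1 = 1
(β implies α) iff ((α iff (α iff α)) implies (not α implies α)) = 1 iff 1 = 1
α iff β = 1 iff 1/3 = 1/3
α implies β = 1 implies 1/3 = 1/3
(α iff β) implies (α implies β) = 1/3 implies 1/3 = 1
not β = not 1/3 = 0
not not β = not 0 = 1
((α iff β) implies (α implies β)) implies not not β = 1 implies 1 = 1
((β implies α) iff ((α iff (α iff α)) implies (not α implies α))) implies (((α iff β) implies (α implies β)) implies not not β) = 1 implies 1 = 1
((((β implies β) implies not β) implies (α iff α)) iff ((α iff α) iff α)) implies (((β implies α) iff ((α iff (α iff α)) implies (not α implies α))) implies (((α iff β) implies (α implies β)) implies not not β)) = 1 implies 1 = 1

1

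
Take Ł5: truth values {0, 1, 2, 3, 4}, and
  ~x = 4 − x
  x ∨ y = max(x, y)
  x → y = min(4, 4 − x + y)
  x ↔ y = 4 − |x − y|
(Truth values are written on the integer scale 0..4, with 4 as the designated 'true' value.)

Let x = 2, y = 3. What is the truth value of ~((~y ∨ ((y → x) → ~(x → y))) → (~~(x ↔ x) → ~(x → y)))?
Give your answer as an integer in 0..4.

1

~y = ~3 = 1
y → x = 3 → 2 = 3
x → y = 2 → 3 = 4
~(x → y) = ~4 = 0
(y → x) → ~(x → y) = 3 → 0 = 1
~y ∨ ((y → x) → ~(x → y)) = 1 ∨ 1 = 1
x ↔ x = 2 ↔ 2 = 4
~(x ↔ x) = ~4 = 0
~~(x ↔ x) = ~0 = 4
x → y = 2 → 3 = 4
~(x → y) = ~4 = 0
~~(x ↔ x) → ~(x → y) = 4 → 0 = 0
(~y ∨ ((y → x) → ~(x → y))) → (~~(x ↔ x) → ~(x → y)) = 1 → 0 = 3
~((~y ∨ ((y → x) → ~(x → y))) → (~~(x ↔ x) → ~(x → y))) = ~3 = 1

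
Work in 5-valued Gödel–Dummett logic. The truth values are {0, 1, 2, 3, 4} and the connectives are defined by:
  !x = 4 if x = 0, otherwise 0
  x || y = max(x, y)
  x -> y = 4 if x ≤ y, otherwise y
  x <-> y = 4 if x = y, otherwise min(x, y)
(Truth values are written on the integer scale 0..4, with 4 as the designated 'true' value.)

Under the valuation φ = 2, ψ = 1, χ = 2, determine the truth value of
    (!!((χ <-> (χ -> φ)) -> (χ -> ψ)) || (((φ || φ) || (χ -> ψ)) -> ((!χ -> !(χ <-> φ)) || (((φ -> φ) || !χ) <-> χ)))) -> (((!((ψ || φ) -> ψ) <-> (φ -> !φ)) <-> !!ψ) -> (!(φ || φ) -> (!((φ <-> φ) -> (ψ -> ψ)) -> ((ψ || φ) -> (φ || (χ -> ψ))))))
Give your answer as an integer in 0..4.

χ -> φ = 2 -> 2 = 4
χ <-> (χ -> φ) = 2 <-> 4 = 2
χ -> ψ = 2 -> 1 = 1
(χ <-> (χ -> φ)) -> (χ -> ψ) = 2 -> 1 = 1
!((χ <-> (χ -> φ)) -> (χ -> ψ)) = !1 = 0
!!((χ <-> (χ -> φ)) -> (χ -> ψ)) = !0 = 4
φ || φ = 2 || 2 = 2
χ -> ψ = 2 -> 1 = 1
(φ || φ) || (χ -> ψ) = 2 || 1 = 2
!χ = !2 = 0
χ <-> φ = 2 <-> 2 = 4
!(χ <-> φ) = !4 = 0
!χ -> !(χ <-> φ) = 0 -> 0 = 4
φ -> φ = 2 -> 2 = 4
!χ = !2 = 0
(φ -> φ) || !χ = 4 || 0 = 4
((φ -> φ) || !χ) <-> χ = 4 <-> 2 = 2
(!χ -> !(χ <-> φ)) || (((φ -> φ) || !χ) <-> χ) = 4 || 2 = 4
((φ || φ) || (χ -> ψ)) -> ((!χ -> !(χ <-> φ)) || (((φ -> φ) || !χ) <-> χ)) = 2 -> 4 = 4
!!((χ <-> (χ -> φ)) -> (χ -> ψ)) || (((φ || φ) || (χ -> ψ)) -> ((!χ -> !(χ <-> φ)) || (((φ -> φ) || !χ) <-> χ))) = 4 || 4 = 4
ψ || φ = 1 || 2 = 2
(ψ || φ) -> ψ = 2 -> 1 = 1
!((ψ || φ) -> ψ) = !1 = 0
!φ = !2 = 0
φ -> !φ = 2 -> 0 = 0
!((ψ || φ) -> ψ) <-> (φ -> !φ) = 0 <-> 0 = 4
!ψ = !1 = 0
!!ψ = !0 = 4
(!((ψ || φ) -> ψ) <-> (φ -> !φ)) <-> !!ψ = 4 <-> 4 = 4
φ || φ = 2 || 2 = 2
!(φ || φ) = !2 = 0
φ <-> φ = 2 <-> 2 = 4
ψ -> ψ = 1 -> 1 = 4
(φ <-> φ) -> (ψ -> ψ) = 4 -> 4 = 4
!((φ <-> φ) -> (ψ -> ψ)) = !4 = 0
ψ || φ = 1 || 2 = 2
χ -> ψ = 2 -> 1 = 1
φ || (χ -> ψ) = 2 || 1 = 2
(ψ || φ) -> (φ || (χ -> ψ)) = 2 -> 2 = 4
!((φ <-> φ) -> (ψ -> ψ)) -> ((ψ || φ) -> (φ || (χ -> ψ))) = 0 -> 4 = 4
!(φ || φ) -> (!((φ <-> φ) -> (ψ -> ψ)) -> ((ψ || φ) -> (φ || (χ -> ψ)))) = 0 -> 4 = 4
((!((ψ || φ) -> ψ) <-> (φ -> !φ)) <-> !!ψ) -> (!(φ || φ) -> (!((φ <-> φ) -> (ψ -> ψ)) -> ((ψ || φ) -> (φ || (χ -> ψ))))) = 4 -> 4 = 4
(!!((χ <-> (χ -> φ)) -> (χ -> ψ)) || (((φ || φ) || (χ -> ψ)) -> ((!χ -> !(χ <-> φ)) || (((φ -> φ) || !χ) <-> χ)))) -> (((!((ψ || φ) -> ψ) <-> (φ -> !φ)) <-> !!ψ) -> (!(φ || φ) -> (!((φ <-> φ) -> (ψ -> ψ)) -> ((ψ || φ) -> (φ || (χ -> ψ)))))) = 4 -> 4 = 4

4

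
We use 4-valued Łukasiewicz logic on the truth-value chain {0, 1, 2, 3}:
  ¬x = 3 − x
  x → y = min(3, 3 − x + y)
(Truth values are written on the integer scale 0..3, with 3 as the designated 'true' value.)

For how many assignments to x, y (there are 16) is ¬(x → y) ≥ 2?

x = 0, y = 0 ↦ 0  <
x = 0, y = 1 ↦ 0  <
x = 0, y = 2 ↦ 0  <
x = 0, y = 3 ↦ 0  <
x = 1, y = 0 ↦ 1  <
x = 1, y = 1 ↦ 0  <
x = 1, y = 2 ↦ 0  <
x = 1, y = 3 ↦ 0  <
x = 2, y = 0 ↦ 2  ≥
x = 2, y = 1 ↦ 1  <
x = 2, y = 2 ↦ 0  <
x = 2, y = 3 ↦ 0  <
x = 3, y = 0 ↦ 3  ≥
x = 3, y = 1 ↦ 2  ≥
x = 3, y = 2 ↦ 1  <
x = 3, y = 3 ↦ 0  <
So 3 of the 16 assignments meet the threshold.

3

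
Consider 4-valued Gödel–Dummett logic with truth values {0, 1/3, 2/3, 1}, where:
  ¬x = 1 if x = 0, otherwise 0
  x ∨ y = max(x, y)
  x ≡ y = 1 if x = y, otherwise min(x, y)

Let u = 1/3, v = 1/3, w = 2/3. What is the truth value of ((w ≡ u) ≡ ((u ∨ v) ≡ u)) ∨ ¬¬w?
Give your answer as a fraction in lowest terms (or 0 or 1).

w ≡ u = 2/3 ≡ 1/3 = 1/3
u ∨ v = 1/3 ∨ 1/3 = 1/3
(u ∨ v) ≡ u = 1/3 ≡ 1/3 = 1
(w ≡ u) ≡ ((u ∨ v) ≡ u) = 1/3 ≡ 1 = 1/3
¬w = ¬2/3 = 0
¬¬w = ¬0 = 1
((w ≡ u) ≡ ((u ∨ v) ≡ u)) ∨ ¬¬w = 1/3 ∨ 1 = 1

1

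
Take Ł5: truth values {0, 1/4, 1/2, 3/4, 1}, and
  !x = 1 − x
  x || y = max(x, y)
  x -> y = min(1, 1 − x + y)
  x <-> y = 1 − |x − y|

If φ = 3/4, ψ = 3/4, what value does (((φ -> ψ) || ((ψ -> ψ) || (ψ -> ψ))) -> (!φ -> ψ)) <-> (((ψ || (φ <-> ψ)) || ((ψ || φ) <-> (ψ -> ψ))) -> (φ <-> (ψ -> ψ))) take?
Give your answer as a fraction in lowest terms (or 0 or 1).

φ -> ψ = 3/4 -> 3/4 = 1
ψ -> ψ = 3/4 -> 3/4 = 1
ψ -> ψ = 3/4 -> 3/4 = 1
(ψ -> ψ) || (ψ -> ψ) = 1 || 1 = 1
(φ -> ψ) || ((ψ -> ψ) || (ψ -> ψ)) = 1 || 1 = 1
!φ = !3/4 = 1/4
!φ -> ψ = 1/4 -> 3/4 = 1
((φ -> ψ) || ((ψ -> ψ) || (ψ -> ψ))) -> (!φ -> ψ) = 1 -> 1 = 1
φ <-> ψ = 3/4 <-> 3/4 = 1
ψ || (φ <-> ψ) = 3/4 || 1 = 1
ψ || φ = 3/4 || 3/4 = 3/4
ψ -> ψ = 3/4 -> 3/4 = 1
(ψ || φ) <-> (ψ -> ψ) = 3/4 <-> 1 = 3/4
(ψ || (φ <-> ψ)) || ((ψ || φ) <-> (ψ -> ψ)) = 1 || 3/4 = 1
ψ -> ψ = 3/4 -> 3/4 = 1
φ <-> (ψ -> ψ) = 3/4 <-> 1 = 3/4
((ψ || (φ <-> ψ)) || ((ψ || φ) <-> (ψ -> ψ))) -> (φ <-> (ψ -> ψ)) = 1 -> 3/4 = 3/4
(((φ -> ψ) || ((ψ -> ψ) || (ψ -> ψ))) -> (!φ -> ψ)) <-> (((ψ || (φ <-> ψ)) || ((ψ || φ) <-> (ψ -> ψ))) -> (φ <-> (ψ -> ψ))) = 1 <-> 3/4 = 3/4

3/4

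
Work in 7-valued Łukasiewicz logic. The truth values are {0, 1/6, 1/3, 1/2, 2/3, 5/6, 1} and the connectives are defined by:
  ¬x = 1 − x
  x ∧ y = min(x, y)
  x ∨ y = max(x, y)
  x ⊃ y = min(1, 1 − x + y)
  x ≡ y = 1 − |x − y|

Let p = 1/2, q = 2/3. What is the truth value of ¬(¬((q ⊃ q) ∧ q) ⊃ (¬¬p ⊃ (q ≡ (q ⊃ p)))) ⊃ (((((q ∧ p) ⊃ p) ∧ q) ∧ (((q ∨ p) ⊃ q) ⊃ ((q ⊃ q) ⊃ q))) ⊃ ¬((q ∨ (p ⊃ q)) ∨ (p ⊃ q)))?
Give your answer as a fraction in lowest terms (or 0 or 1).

1

q ⊃ q = 2/3 ⊃ 2/3 = 1
(q ⊃ q) ∧ q = 1 ∧ 2/3 = 2/3
¬((q ⊃ q) ∧ q) = ¬2/3 = 1/3
¬p = ¬1/2 = 1/2
¬¬p = ¬1/2 = 1/2
q ⊃ p = 2/3 ⊃ 1/2 = 5/6
q ≡ (q ⊃ p) = 2/3 ≡ 5/6 = 5/6
¬¬p ⊃ (q ≡ (q ⊃ p)) = 1/2 ⊃ 5/6 = 1
¬((q ⊃ q) ∧ q) ⊃ (¬¬p ⊃ (q ≡ (q ⊃ p))) = 1/3 ⊃ 1 = 1
¬(¬((q ⊃ q) ∧ q) ⊃ (¬¬p ⊃ (q ≡ (q ⊃ p)))) = ¬1 = 0
q ∧ p = 2/3 ∧ 1/2 = 1/2
(q ∧ p) ⊃ p = 1/2 ⊃ 1/2 = 1
((q ∧ p) ⊃ p) ∧ q = 1 ∧ 2/3 = 2/3
q ∨ p = 2/3 ∨ 1/2 = 2/3
(q ∨ p) ⊃ q = 2/3 ⊃ 2/3 = 1
q ⊃ q = 2/3 ⊃ 2/3 = 1
(q ⊃ q) ⊃ q = 1 ⊃ 2/3 = 2/3
((q ∨ p) ⊃ q) ⊃ ((q ⊃ q) ⊃ q) = 1 ⊃ 2/3 = 2/3
(((q ∧ p) ⊃ p) ∧ q) ∧ (((q ∨ p) ⊃ q) ⊃ ((q ⊃ q) ⊃ q)) = 2/3 ∧ 2/3 = 2/3
p ⊃ q = 1/2 ⊃ 2/3 = 1
q ∨ (p ⊃ q) = 2/3 ∨ 1 = 1
p ⊃ q = 1/2 ⊃ 2/3 = 1
(q ∨ (p ⊃ q)) ∨ (p ⊃ q) = 1 ∨ 1 = 1
¬((q ∨ (p ⊃ q)) ∨ (p ⊃ q)) = ¬1 = 0
((((q ∧ p) ⊃ p) ∧ q) ∧ (((q ∨ p) ⊃ q) ⊃ ((q ⊃ q) ⊃ q))) ⊃ ¬((q ∨ (p ⊃ q)) ∨ (p ⊃ q)) = 2/3 ⊃ 0 = 1/3
¬(¬((q ⊃ q) ∧ q) ⊃ (¬¬p ⊃ (q ≡ (q ⊃ p)))) ⊃ (((((q ∧ p) ⊃ p) ∧ q) ∧ (((q ∨ p) ⊃ q) ⊃ ((q ⊃ q) ⊃ q))) ⊃ ¬((q ∨ (p ⊃ q)) ∨ (p ⊃ q))) = 0 ⊃ 1/3 = 1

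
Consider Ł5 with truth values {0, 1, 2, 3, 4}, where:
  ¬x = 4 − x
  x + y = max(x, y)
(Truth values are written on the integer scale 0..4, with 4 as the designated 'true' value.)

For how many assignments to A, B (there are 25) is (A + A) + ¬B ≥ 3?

16

value 4: 9 assignments (counts)
value 3: 7 assignments (counts)
value 2: 5 assignments
value 1: 3 assignments
value 0: 1 assignment
So 16 of the 25 assignments meet the threshold.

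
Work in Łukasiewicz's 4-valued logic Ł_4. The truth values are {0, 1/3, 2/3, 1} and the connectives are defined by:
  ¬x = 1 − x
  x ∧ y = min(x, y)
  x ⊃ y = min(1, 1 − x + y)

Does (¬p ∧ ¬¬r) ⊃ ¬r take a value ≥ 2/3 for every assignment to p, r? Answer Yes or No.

No

Counterexample: take p = 0, r = 1.
¬p = ¬0 = 1
¬r = ¬1 = 0
¬¬r = ¬0 = 1
¬p ∧ ¬¬r = 1 ∧ 1 = 1
¬r = ¬1 = 0
(¬p ∧ ¬¬r) ⊃ ¬r = 1 ⊃ 0 = 0
This gives 0, which is below 2/3.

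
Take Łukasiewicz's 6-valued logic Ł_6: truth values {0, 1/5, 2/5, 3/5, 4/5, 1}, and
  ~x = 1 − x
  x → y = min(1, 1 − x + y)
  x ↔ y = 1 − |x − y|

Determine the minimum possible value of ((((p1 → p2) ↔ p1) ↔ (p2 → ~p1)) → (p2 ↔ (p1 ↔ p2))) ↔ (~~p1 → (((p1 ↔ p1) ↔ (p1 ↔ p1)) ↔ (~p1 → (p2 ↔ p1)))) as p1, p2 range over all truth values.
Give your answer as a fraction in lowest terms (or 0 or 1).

3/5

Take p1 = 2/5, p2 = 0:
p1 → p2 = 2/5 → 0 = 3/5
(p1 → p2) ↔ p1 = 3/5 ↔ 2/5 = 4/5
~p1 = ~2/5 = 3/5
p2 → ~p1 = 0 → 3/5 = 1
((p1 → p2) ↔ p1) ↔ (p2 → ~p1) = 4/5 ↔ 1 = 4/5
p1 ↔ p2 = 2/5 ↔ 0 = 3/5
p2 ↔ (p1 ↔ p2) = 0 ↔ 3/5 = 2/5
(((p1 → p2) ↔ p1) ↔ (p2 → ~p1)) → (p2 ↔ (p1 ↔ p2)) = 4/5 → 2/5 = 3/5
~p1 = ~2/5 = 3/5
~~p1 = ~3/5 = 2/5
p1 ↔ p1 = 2/5 ↔ 2/5 = 1
p1 ↔ p1 = 2/5 ↔ 2/5 = 1
(p1 ↔ p1) ↔ (p1 ↔ p1) = 1 ↔ 1 = 1
~p1 = ~2/5 = 3/5
p2 ↔ p1 = 0 ↔ 2/5 = 3/5
~p1 → (p2 ↔ p1) = 3/5 → 3/5 = 1
((p1 ↔ p1) ↔ (p1 ↔ p1)) ↔ (~p1 → (p2 ↔ p1)) = 1 ↔ 1 = 1
~~p1 → (((p1 ↔ p1) ↔ (p1 ↔ p1)) ↔ (~p1 → (p2 ↔ p1))) = 2/5 → 1 = 1
((((p1 → p2) ↔ p1) ↔ (p2 → ~p1)) → (p2 ↔ (p1 ↔ p2))) ↔ (~~p1 → (((p1 ↔ p1) ↔ (p1 ↔ p1)) ↔ (~p1 → (p2 ↔ p1)))) = 3/5 ↔ 1 = 3/5
No assignment yields a value below 3/5, so this is the minimum.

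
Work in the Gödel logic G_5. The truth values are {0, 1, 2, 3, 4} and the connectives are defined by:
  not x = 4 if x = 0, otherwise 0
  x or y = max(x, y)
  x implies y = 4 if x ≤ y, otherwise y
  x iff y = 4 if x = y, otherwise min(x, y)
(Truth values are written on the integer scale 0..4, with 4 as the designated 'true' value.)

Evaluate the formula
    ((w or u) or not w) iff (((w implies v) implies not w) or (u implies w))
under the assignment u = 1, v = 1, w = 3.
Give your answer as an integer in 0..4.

3

w or u = 3 or 1 = 3
not w = not 3 = 0
(w or u) or not w = 3 or 0 = 3
w implies v = 3 implies 1 = 1
not w = not 3 = 0
(w implies v) implies not w = 1 implies 0 = 0
u implies w = 1 implies 3 = 4
((w implies v) implies not w) or (u implies w) = 0 or 4 = 4
((w or u) or not w) iff (((w implies v) implies not w) or (u implies w)) = 3 iff 4 = 3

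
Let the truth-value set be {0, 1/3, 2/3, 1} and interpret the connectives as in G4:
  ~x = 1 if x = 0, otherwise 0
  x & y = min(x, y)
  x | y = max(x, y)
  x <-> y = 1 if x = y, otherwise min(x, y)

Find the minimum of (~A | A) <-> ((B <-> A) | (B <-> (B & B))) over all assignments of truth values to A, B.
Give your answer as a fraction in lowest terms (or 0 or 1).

Take A = 1/3, B = 0:
~A = ~1/3 = 0
~A | A = 0 | 1/3 = 1/3
B <-> A = 0 <-> 1/3 = 0
B & B = 0 & 0 = 0
B <-> (B & B) = 0 <-> 0 = 1
(B <-> A) | (B <-> (B & B)) = 0 | 1 = 1
(~A | A) <-> ((B <-> A) | (B <-> (B & B))) = 1/3 <-> 1 = 1/3
No assignment yields a value below 1/3, so this is the minimum.

1/3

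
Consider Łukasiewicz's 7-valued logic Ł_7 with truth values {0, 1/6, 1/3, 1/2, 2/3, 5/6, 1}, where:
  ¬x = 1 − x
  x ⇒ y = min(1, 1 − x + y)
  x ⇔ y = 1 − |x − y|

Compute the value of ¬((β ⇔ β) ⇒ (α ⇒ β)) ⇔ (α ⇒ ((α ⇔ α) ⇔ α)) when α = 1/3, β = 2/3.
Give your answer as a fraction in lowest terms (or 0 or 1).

0

β ⇔ β = 2/3 ⇔ 2/3 = 1
α ⇒ β = 1/3 ⇒ 2/3 = 1
(β ⇔ β) ⇒ (α ⇒ β) = 1 ⇒ 1 = 1
¬((β ⇔ β) ⇒ (α ⇒ β)) = ¬1 = 0
α ⇔ α = 1/3 ⇔ 1/3 = 1
(α ⇔ α) ⇔ α = 1 ⇔ 1/3 = 1/3
α ⇒ ((α ⇔ α) ⇔ α) = 1/3 ⇒ 1/3 = 1
¬((β ⇔ β) ⇒ (α ⇒ β)) ⇔ (α ⇒ ((α ⇔ α) ⇔ α)) = 0 ⇔ 1 = 0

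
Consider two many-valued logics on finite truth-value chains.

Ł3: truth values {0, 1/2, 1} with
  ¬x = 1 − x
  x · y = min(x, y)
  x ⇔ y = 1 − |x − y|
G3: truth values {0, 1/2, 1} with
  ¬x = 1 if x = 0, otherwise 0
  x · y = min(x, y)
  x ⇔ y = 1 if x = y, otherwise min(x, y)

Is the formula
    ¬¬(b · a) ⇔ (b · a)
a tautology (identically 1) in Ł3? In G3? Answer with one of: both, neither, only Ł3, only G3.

In Ł3: every assignment gives 1 — tautology.
In G3: at a = 1/2, b = 1/2 the value is 1/2 — not a tautology.

only Ł3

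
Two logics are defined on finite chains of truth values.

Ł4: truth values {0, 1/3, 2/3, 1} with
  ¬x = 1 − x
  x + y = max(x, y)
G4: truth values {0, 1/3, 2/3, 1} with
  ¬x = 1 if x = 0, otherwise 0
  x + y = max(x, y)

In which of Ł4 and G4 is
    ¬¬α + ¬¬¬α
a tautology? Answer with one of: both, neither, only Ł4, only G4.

In Ł4: at α = 1/3 the value is 2/3 — not a tautology.
In G4: every assignment gives 1 — tautology.

only G4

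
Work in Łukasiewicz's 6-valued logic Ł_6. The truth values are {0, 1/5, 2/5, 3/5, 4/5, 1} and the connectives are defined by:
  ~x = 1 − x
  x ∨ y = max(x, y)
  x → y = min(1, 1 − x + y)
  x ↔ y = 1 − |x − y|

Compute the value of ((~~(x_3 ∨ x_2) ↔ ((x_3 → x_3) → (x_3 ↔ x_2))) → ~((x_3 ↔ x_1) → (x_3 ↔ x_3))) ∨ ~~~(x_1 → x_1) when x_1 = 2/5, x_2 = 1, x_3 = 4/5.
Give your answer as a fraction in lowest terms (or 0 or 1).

x_3 ∨ x_2 = 4/5 ∨ 1 = 1
~(x_3 ∨ x_2) = ~1 = 0
~~(x_3 ∨ x_2) = ~0 = 1
x_3 → x_3 = 4/5 → 4/5 = 1
x_3 ↔ x_2 = 4/5 ↔ 1 = 4/5
(x_3 → x_3) → (x_3 ↔ x_2) = 1 → 4/5 = 4/5
~~(x_3 ∨ x_2) ↔ ((x_3 → x_3) → (x_3 ↔ x_2)) = 1 ↔ 4/5 = 4/5
x_3 ↔ x_1 = 4/5 ↔ 2/5 = 3/5
x_3 ↔ x_3 = 4/5 ↔ 4/5 = 1
(x_3 ↔ x_1) → (x_3 ↔ x_3) = 3/5 → 1 = 1
~((x_3 ↔ x_1) → (x_3 ↔ x_3)) = ~1 = 0
(~~(x_3 ∨ x_2) ↔ ((x_3 → x_3) → (x_3 ↔ x_2))) → ~((x_3 ↔ x_1) → (x_3 ↔ x_3)) = 4/5 → 0 = 1/5
x_1 → x_1 = 2/5 → 2/5 = 1
~(x_1 → x_1) = ~1 = 0
~~(x_1 → x_1) = ~0 = 1
~~~(x_1 → x_1) = ~1 = 0
((~~(x_3 ∨ x_2) ↔ ((x_3 → x_3) → (x_3 ↔ x_2))) → ~((x_3 ↔ x_1) → (x_3 ↔ x_3))) ∨ ~~~(x_1 → x_1) = 1/5 ∨ 0 = 1/5

1/5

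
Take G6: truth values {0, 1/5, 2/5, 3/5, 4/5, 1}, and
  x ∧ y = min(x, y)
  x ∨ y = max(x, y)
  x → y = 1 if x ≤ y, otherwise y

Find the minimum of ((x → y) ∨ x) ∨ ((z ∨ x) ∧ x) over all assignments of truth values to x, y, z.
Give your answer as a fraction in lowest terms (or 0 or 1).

Take x = 1/5, y = 0, z = 0:
x → y = 1/5 → 0 = 0
(x → y) ∨ x = 0 ∨ 1/5 = 1/5
z ∨ x = 0 ∨ 1/5 = 1/5
(z ∨ x) ∧ x = 1/5 ∧ 1/5 = 1/5
((x → y) ∨ x) ∨ ((z ∨ x) ∧ x) = 1/5 ∨ 1/5 = 1/5
No assignment yields a value below 1/5, so this is the minimum.

1/5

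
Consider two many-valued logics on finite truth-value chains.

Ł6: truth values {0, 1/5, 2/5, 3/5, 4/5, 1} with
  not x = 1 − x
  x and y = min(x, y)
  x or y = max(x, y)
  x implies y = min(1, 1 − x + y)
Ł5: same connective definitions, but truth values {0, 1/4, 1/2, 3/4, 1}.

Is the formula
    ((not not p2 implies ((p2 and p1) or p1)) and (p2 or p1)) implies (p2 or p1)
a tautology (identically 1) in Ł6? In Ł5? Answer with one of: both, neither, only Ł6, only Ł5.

In Ł6: every assignment gives 1 — tautology.
In Ł5: every assignment gives 1 — tautology.

both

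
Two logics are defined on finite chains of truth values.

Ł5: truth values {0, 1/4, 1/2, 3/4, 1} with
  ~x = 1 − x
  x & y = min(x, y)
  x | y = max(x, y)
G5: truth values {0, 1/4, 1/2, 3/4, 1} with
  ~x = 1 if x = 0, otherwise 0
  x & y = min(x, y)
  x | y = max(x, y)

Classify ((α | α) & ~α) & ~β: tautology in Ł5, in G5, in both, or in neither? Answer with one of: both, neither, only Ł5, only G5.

In Ł5: at α = 0, β = 0 the value is 0 — not a tautology.
In G5: at α = 0, β = 0 the value is 0 — not a tautology.

neither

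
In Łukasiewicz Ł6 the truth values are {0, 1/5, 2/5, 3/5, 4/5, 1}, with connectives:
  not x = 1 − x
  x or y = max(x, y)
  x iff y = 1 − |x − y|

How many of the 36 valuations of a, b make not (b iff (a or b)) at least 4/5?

value 1: 1 assignment (counts)
value 4/5: 2 assignments (counts)
value 3/5: 3 assignments
value 2/5: 4 assignments
value 1/5: 5 assignments
value 0: 21 assignments
So 3 of the 36 assignments meet the threshold.

3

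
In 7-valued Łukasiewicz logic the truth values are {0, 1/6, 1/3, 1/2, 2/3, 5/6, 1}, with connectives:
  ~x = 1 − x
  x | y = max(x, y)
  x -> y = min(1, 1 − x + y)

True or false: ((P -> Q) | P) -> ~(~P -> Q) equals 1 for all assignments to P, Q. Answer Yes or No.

Counterexample: take P = 0, Q = 1/6.
P -> Q = 0 -> 1/6 = 1
(P -> Q) | P = 1 | 0 = 1
~P = ~0 = 1
~P -> Q = 1 -> 1/6 = 1/6
~(~P -> Q) = ~1/6 = 5/6
((P -> Q) | P) -> ~(~P -> Q) = 1 -> 5/6 = 5/6
This gives 5/6 ≠ 1.

No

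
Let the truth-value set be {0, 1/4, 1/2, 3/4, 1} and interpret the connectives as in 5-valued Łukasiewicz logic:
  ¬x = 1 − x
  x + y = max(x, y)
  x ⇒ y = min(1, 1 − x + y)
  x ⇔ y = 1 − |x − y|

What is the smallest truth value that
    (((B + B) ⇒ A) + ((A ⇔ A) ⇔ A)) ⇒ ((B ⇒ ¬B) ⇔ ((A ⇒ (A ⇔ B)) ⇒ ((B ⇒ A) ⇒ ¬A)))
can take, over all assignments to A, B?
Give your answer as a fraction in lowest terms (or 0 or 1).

1/4

Take A = 3/4, B = 1/2:
B + B = 1/2 + 1/2 = 1/2
(B + B) ⇒ A = 1/2 ⇒ 3/4 = 1
A ⇔ A = 3/4 ⇔ 3/4 = 1
(A ⇔ A) ⇔ A = 1 ⇔ 3/4 = 3/4
((B + B) ⇒ A) + ((A ⇔ A) ⇔ A) = 1 + 3/4 = 1
¬B = ¬1/2 = 1/2
B ⇒ ¬B = 1/2 ⇒ 1/2 = 1
A ⇔ B = 3/4 ⇔ 1/2 = 3/4
A ⇒ (A ⇔ B) = 3/4 ⇒ 3/4 = 1
B ⇒ A = 1/2 ⇒ 3/4 = 1
¬A = ¬3/4 = 1/4
(B ⇒ A) ⇒ ¬A = 1 ⇒ 1/4 = 1/4
(A ⇒ (A ⇔ B)) ⇒ ((B ⇒ A) ⇒ ¬A) = 1 ⇒ 1/4 = 1/4
(B ⇒ ¬B) ⇔ ((A ⇒ (A ⇔ B)) ⇒ ((B ⇒ A) ⇒ ¬A)) = 1 ⇔ 1/4 = 1/4
(((B + B) ⇒ A) + ((A ⇔ A) ⇔ A)) ⇒ ((B ⇒ ¬B) ⇔ ((A ⇒ (A ⇔ B)) ⇒ ((B ⇒ A) ⇒ ¬A))) = 1 ⇒ 1/4 = 1/4
No assignment yields a value below 1/4, so this is the minimum.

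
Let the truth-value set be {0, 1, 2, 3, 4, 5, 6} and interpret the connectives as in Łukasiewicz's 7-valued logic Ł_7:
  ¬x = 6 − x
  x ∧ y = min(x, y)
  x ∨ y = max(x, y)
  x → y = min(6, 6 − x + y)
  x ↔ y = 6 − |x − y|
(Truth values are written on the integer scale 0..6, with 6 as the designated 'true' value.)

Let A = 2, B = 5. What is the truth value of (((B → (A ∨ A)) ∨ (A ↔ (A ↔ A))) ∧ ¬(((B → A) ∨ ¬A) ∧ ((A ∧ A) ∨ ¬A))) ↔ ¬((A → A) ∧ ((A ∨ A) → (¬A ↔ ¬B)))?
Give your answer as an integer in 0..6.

A ∨ A = 2 ∨ 2 = 2
B → (A ∨ A) = 5 → 2 = 3
A ↔ A = 2 ↔ 2 = 6
A ↔ (A ↔ A) = 2 ↔ 6 = 2
(B → (A ∨ A)) ∨ (A ↔ (A ↔ A)) = 3 ∨ 2 = 3
B → A = 5 → 2 = 3
¬A = ¬2 = 4
(B → A) ∨ ¬A = 3 ∨ 4 = 4
A ∧ A = 2 ∧ 2 = 2
¬A = ¬2 = 4
(A ∧ A) ∨ ¬A = 2 ∨ 4 = 4
((B → A) ∨ ¬A) ∧ ((A ∧ A) ∨ ¬A) = 4 ∧ 4 = 4
¬(((B → A) ∨ ¬A) ∧ ((A ∧ A) ∨ ¬A)) = ¬4 = 2
((B → (A ∨ A)) ∨ (A ↔ (A ↔ A))) ∧ ¬(((B → A) ∨ ¬A) ∧ ((A ∧ A) ∨ ¬A)) = 3 ∧ 2 = 2
A → A = 2 → 2 = 6
A ∨ A = 2 ∨ 2 = 2
¬A = ¬2 = 4
¬B = ¬5 = 1
¬A ↔ ¬B = 4 ↔ 1 = 3
(A ∨ A) → (¬A ↔ ¬B) = 2 → 3 = 6
(A → A) ∧ ((A ∨ A) → (¬A ↔ ¬B)) = 6 ∧ 6 = 6
¬((A → A) ∧ ((A ∨ A) → (¬A ↔ ¬B))) = ¬6 = 0
(((B → (A ∨ A)) ∨ (A ↔ (A ↔ A))) ∧ ¬(((B → A) ∨ ¬A) ∧ ((A ∧ A) ∨ ¬A))) ↔ ¬((A → A) ∧ ((A ∨ A) → (¬A ↔ ¬B))) = 2 ↔ 0 = 4

4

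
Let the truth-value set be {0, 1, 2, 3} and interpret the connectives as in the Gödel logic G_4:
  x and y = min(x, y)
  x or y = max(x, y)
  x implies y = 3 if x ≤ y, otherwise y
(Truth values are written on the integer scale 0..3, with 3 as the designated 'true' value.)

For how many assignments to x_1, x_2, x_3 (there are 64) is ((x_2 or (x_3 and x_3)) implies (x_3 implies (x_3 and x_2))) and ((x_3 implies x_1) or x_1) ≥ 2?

33

value 3: 30 assignments (counts)
value 2: 3 assignments (counts)
value 1: 10 assignments
value 0: 21 assignments
So 33 of the 64 assignments meet the threshold.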